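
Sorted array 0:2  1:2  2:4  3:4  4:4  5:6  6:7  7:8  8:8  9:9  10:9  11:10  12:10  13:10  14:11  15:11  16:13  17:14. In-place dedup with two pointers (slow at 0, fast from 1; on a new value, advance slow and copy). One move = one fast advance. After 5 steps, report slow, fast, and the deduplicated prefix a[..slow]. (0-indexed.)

slow=0 fast=1: a[fast]=2=a[slow] dup, fast++
slow=0 fast=2: a[fast]=4≠a[slow]=2 write a[1]=4, slow++,fast++
slow=1 fast=3: a[fast]=4=a[slow] dup, fast++
slow=1 fast=4: a[fast]=4=a[slow] dup, fast++
slow=1 fast=5: a[fast]=6≠a[slow]=4 write a[2]=6, slow++,fast++

slow=2, fast=6, prefix=[2, 4, 6]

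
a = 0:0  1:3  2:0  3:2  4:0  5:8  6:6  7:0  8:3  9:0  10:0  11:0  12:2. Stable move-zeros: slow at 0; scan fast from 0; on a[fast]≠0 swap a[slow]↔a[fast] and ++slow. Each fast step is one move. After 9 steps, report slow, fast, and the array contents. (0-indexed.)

slow=5, fast=9, a=[3, 2, 8, 6, 3, 0, 0, 0, 0, 0, 0, 0, 2]

(s=0,f=0) a[fast]=0 → fast++
(s=0,f=1) a[fast]=3≠0 swap→a[0]=3 → slow++,fast++
(s=1,f=2) a[fast]=0 → fast++
(s=1,f=3) a[fast]=2≠0 swap→a[1]=2 → slow++,fast++
(s=2,f=4) a[fast]=0 → fast++
(s=2,f=5) a[fast]=8≠0 swap→a[2]=8 → slow++,fast++
(s=3,f=6) a[fast]=6≠0 swap→a[3]=6 → slow++,fast++
(s=4,f=7) a[fast]=0 → fast++
(s=4,f=8) a[fast]=3≠0 swap→a[4]=3 → slow++,fast++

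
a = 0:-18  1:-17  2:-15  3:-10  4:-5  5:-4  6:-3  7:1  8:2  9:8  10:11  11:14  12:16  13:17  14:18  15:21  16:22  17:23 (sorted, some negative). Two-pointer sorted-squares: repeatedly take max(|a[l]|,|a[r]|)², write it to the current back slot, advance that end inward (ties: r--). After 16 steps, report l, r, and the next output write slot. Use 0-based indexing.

[0,17] |-18|<=|23| out[17]=529 → r--
[0,16] |-18|<=|22| out[16]=484 → r--
[0,15] |-18|<=|21| out[15]=441 → r--
[0,14] |-18|<=|18| out[14]=324 → r--
[0,13] |-18|>|17| out[13]=324 → l++
[1,13] |-17|<=|17| out[12]=289 → r--
[1,12] |-17|>|16| out[11]=289 → l++
[2,12] |-15|<=|16| out[10]=256 → r--
[2,11] |-15|>|14| out[9]=225 → l++
[3,11] |-10|<=|14| out[8]=196 → r--
[3,10] |-10|<=|11| out[7]=121 → r--
[3,9] |-10|>|8| out[6]=100 → l++
[4,9] |-5|<=|8| out[5]=64 → r--
[4,8] |-5|>|2| out[4]=25 → l++
[5,8] |-4|>|2| out[3]=16 → l++
[6,8] |-3|>|2| out[2]=9 → l++

l=7, r=8, next write slot=1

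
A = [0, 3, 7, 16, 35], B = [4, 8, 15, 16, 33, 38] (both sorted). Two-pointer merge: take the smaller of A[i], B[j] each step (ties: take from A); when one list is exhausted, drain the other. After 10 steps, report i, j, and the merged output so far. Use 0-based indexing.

i=0 j=0: A[i]=0<=B[j]=4 take 0, i++
i=1 j=0: A[i]=3<=B[j]=4 take 3, i++
i=2 j=0: A[i]=7>B[j]=4 take 4, j++
i=2 j=1: A[i]=7<=B[j]=8 take 7, i++
i=3 j=1: A[i]=16>B[j]=8 take 8, j++
i=3 j=2: A[i]=16>B[j]=15 take 15, j++
i=3 j=3: A[i]=16<=B[j]=16 take 16, i++
i=4 j=3: A[i]=35>B[j]=16 take 16, j++
i=4 j=4: A[i]=35>B[j]=33 take 33, j++
i=4 j=5: A[i]=35<=B[j]=38 take 35, i++

i=5, j=5, merged so far=[0, 3, 4, 7, 8, 15, 16, 16, 33, 35]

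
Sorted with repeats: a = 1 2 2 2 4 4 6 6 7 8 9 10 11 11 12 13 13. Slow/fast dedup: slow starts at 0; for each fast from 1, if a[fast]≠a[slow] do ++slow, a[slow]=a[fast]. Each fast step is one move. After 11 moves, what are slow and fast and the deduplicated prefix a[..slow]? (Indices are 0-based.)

(s=0,f=1) a[fast]=2≠a[slow]=1 write a[1]=2 → slow++,fast++
(s=1,f=2) a[fast]=2=a[slow] dup → fast++
(s=1,f=3) a[fast]=2=a[slow] dup → fast++
(s=1,f=4) a[fast]=4≠a[slow]=2 write a[2]=4 → slow++,fast++
(s=2,f=5) a[fast]=4=a[slow] dup → fast++
(s=2,f=6) a[fast]=6≠a[slow]=4 write a[3]=6 → slow++,fast++
(s=3,f=7) a[fast]=6=a[slow] dup → fast++
(s=3,f=8) a[fast]=7≠a[slow]=6 write a[4]=7 → slow++,fast++
(s=4,f=9) a[fast]=8≠a[slow]=7 write a[5]=8 → slow++,fast++
(s=5,f=10) a[fast]=9≠a[slow]=8 write a[6]=9 → slow++,fast++
(s=6,f=11) a[fast]=10≠a[slow]=9 write a[7]=10 → slow++,fast++

slow=7, fast=12, prefix=[1, 2, 4, 6, 7, 8, 9, 10]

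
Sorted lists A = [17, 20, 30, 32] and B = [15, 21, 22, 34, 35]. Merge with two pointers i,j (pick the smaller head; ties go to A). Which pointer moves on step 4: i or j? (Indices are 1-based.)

[i=1,j=1] A[i]=17>B[j]=15 take 15 → j++
[i=1,j=2] A[i]=17<=B[j]=21 take 17 → i++
[i=2,j=2] A[i]=20<=B[j]=21 take 20 → i++
[i=3,j=2] A[i]=30>B[j]=21 take 21 → j++

j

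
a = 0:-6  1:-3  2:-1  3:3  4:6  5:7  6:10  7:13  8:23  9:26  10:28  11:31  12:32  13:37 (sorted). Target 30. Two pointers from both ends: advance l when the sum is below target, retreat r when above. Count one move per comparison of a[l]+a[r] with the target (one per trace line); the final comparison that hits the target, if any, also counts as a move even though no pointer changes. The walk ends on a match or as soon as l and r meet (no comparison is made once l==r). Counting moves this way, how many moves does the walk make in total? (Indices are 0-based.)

l=0 r=13: -6+37=31 >30, r--
l=0 r=12: -6+32=26 <30, l++
l=1 r=12: -3+32=29 <30, l++
l=2 r=12: -1+32=31 >30, r--
l=2 r=11: -1+31=30, found

5 moves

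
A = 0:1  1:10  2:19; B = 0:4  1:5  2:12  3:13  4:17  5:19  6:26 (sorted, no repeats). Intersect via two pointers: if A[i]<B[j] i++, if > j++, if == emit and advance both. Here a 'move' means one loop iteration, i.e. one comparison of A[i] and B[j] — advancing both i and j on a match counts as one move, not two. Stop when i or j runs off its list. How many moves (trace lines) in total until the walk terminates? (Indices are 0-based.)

8 moves

i=0 j=0: 1<4, i++
i=1 j=0: 10>4, j++
i=1 j=1: 10>5, j++
i=1 j=2: 10<12, i++
i=2 j=2: 19>12, j++
i=2 j=3: 19>13, j++
i=2 j=4: 19>17, j++
i=2 j=5: 19==19 emit, i++,j++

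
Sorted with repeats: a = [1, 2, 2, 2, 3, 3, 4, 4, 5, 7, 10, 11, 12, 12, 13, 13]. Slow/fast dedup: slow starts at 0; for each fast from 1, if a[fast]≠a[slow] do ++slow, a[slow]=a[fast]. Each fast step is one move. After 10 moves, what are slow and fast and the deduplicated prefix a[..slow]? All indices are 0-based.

slow=0 fast=1: a[fast]=2≠a[slow]=1 write a[1]=2, slow++,fast++
slow=1 fast=2: a[fast]=2=a[slow] dup, fast++
slow=1 fast=3: a[fast]=2=a[slow] dup, fast++
slow=1 fast=4: a[fast]=3≠a[slow]=2 write a[2]=3, slow++,fast++
slow=2 fast=5: a[fast]=3=a[slow] dup, fast++
slow=2 fast=6: a[fast]=4≠a[slow]=3 write a[3]=4, slow++,fast++
slow=3 fast=7: a[fast]=4=a[slow] dup, fast++
slow=3 fast=8: a[fast]=5≠a[slow]=4 write a[4]=5, slow++,fast++
slow=4 fast=9: a[fast]=7≠a[slow]=5 write a[5]=7, slow++,fast++
slow=5 fast=10: a[fast]=10≠a[slow]=7 write a[6]=10, slow++,fast++

slow=6, fast=11, prefix=[1, 2, 3, 4, 5, 7, 10]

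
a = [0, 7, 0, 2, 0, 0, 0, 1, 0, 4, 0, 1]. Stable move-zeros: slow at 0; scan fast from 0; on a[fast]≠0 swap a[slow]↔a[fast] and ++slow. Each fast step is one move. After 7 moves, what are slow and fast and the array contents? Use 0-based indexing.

slow=2, fast=7, a=[7, 2, 0, 0, 0, 0, 0, 1, 0, 4, 0, 1]

slow=0 fast=0: a[fast]=0, fast++
slow=0 fast=1: a[fast]=7≠0 swap→a[0]=7, slow++,fast++
slow=1 fast=2: a[fast]=0, fast++
slow=1 fast=3: a[fast]=2≠0 swap→a[1]=2, slow++,fast++
slow=2 fast=4: a[fast]=0, fast++
slow=2 fast=5: a[fast]=0, fast++
slow=2 fast=6: a[fast]=0, fast++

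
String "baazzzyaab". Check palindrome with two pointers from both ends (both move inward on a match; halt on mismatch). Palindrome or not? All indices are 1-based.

[1,10] 'b'=='b' → l++,r--
[2,9] 'a'=='a' → l++,r--
[3,8] 'a'=='a' → l++,r--
[4,7] 'z'!='y' → stop

not a palindrome (mismatch at 4,7)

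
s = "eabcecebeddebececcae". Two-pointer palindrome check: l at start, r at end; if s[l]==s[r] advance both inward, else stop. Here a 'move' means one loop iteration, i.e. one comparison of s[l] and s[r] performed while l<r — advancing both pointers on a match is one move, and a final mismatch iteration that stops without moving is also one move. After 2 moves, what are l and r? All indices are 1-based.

l=1 r=20: 'e'=='e', l++,r--
l=2 r=19: 'a'=='a', l++,r--

l=3, r=18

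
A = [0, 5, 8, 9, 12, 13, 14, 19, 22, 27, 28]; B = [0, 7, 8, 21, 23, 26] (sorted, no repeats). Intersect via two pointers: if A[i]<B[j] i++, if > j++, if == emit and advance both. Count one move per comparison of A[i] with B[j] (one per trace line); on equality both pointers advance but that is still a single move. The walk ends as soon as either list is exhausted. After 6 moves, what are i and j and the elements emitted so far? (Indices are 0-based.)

i=0 j=0: 0==0 emit, i++,j++
i=1 j=1: 5<7, i++
i=2 j=1: 8>7, j++
i=2 j=2: 8==8 emit, i++,j++
i=3 j=3: 9<21, i++
i=4 j=3: 12<21, i++

i=5, j=3, emitted=[0, 8]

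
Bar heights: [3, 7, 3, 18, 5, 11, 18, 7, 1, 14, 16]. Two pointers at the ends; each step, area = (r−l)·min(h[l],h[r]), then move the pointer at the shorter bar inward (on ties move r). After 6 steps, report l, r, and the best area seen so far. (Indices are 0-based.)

l=3, r=7, best area=112

l=0 r=10: min(3,16)*10=30 best=30 *, l++
l=1 r=10: min(7,16)*9=63 best=63 *, l++
l=2 r=10: min(3,16)*8=24 best=63, l++
l=3 r=10: min(18,16)*7=112 best=112 *, r--
l=3 r=9: min(18,14)*6=84 best=112, r--
l=3 r=8: min(18,1)*5=5 best=112, r--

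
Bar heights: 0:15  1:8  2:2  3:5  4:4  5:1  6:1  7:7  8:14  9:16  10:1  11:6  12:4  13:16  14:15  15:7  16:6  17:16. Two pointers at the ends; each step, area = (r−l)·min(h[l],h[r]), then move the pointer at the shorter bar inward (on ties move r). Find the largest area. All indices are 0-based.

max area = 255

[0,17] min(15,16)*17=255 best=255 * → l++
[1,17] min(8,16)*16=128 best=255 → l++
[2,17] min(2,16)*15=30 best=255 → l++
[3,17] min(5,16)*14=70 best=255 → l++
[4,17] min(4,16)*13=52 best=255 → l++
[5,17] min(1,16)*12=12 best=255 → l++
[6,17] min(1,16)*11=11 best=255 → l++
[7,17] min(7,16)*10=70 best=255 → l++
[8,17] min(14,16)*9=126 best=255 → l++
[9,17] min(16,16)*8=128 best=255 → r--
[9,16] min(16,6)*7=42 best=255 → r--
[9,15] min(16,7)*6=42 best=255 → r--
[9,14] min(16,15)*5=75 best=255 → r--
[9,13] min(16,16)*4=64 best=255 → r--
[9,12] min(16,4)*3=12 best=255 → r--
[9,11] min(16,6)*2=12 best=255 → r--
[9,10] min(16,1)*1=1 best=255 → r--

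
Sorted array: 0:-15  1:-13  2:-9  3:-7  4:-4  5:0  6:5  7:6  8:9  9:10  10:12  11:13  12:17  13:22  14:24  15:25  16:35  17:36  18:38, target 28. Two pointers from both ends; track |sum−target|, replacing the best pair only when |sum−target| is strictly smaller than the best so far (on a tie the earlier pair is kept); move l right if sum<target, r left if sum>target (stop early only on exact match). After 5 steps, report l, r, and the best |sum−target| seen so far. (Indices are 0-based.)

[0,18] -15+38=23 d=5 * → l++
[1,18] -13+38=25 d=3 * → l++
[2,18] -9+38=29 d=1 * → r--
[2,17] -9+36=27 d=1 → l++
[3,17] -7+36=29 d=1 → r--

l=3, r=16, best |Δ|=1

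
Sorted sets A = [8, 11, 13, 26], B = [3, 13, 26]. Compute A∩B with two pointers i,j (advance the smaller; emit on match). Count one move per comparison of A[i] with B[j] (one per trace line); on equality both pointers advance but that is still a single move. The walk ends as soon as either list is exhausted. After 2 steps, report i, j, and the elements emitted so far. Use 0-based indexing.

i=1, j=1, emitted=[]

i=0 j=0: 8>3, j++
i=0 j=1: 8<13, i++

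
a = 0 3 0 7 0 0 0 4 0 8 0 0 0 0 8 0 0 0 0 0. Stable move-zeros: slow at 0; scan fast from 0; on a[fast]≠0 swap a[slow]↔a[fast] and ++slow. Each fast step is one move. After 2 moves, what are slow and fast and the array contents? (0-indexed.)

slow=0 fast=0: a[fast]=0, fast++
slow=0 fast=1: a[fast]=3≠0 swap→a[0]=3, slow++,fast++

slow=1, fast=2, a=[3, 0, 0, 7, 0, 0, 0, 4, 0, 8, 0, 0, 0, 0, 8, 0, 0, 0, 0, 0]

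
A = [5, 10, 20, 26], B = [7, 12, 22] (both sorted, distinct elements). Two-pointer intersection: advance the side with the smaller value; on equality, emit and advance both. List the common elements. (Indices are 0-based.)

[i=0,j=0] 5<7 → i++
[i=1,j=0] 10>7 → j++
[i=1,j=1] 10<12 → i++
[i=2,j=1] 20>12 → j++
[i=2,j=2] 20<22 → i++
[i=3,j=2] 26>22 → j++

intersection = []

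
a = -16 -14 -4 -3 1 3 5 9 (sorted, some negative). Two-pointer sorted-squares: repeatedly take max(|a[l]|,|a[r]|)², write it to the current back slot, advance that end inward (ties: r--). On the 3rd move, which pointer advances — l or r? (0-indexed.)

[0,7] |-16|>|9| out[7]=256 → l++
[1,7] |-14|>|9| out[6]=196 → l++
[2,7] |-4|<=|9| out[5]=81 → r--

r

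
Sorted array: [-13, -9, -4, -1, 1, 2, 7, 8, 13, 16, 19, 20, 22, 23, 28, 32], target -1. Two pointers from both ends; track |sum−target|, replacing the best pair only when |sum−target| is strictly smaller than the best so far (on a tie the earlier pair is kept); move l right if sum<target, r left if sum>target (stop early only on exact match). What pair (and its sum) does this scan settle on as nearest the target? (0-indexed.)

pair (-9, 8) with sum -1 (|Δ|=0)

[0,15] -13+32=19 d=20 * → r--
[0,14] -13+28=15 d=16 * → r--
[0,13] -13+23=10 d=11 * → r--
[0,12] -13+22=9 d=10 * → r--
[0,11] -13+20=7 d=8 * → r--
[0,10] -13+19=6 d=7 * → r--
[0,9] -13+16=3 d=4 * → r--
[0,8] -13+13=0 d=1 * → r--
[0,7] -13+8=-5 d=4 → l++
[1,7] -9+8=-1 d=0 * → stop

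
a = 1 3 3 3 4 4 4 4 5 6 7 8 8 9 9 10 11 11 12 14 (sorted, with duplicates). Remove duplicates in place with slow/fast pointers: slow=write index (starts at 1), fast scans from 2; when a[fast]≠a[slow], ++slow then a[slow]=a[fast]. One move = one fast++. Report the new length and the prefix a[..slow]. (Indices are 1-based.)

length 12; prefix = [1, 3, 4, 5, 6, 7, 8, 9, 10, 11, 12, 14]

slow=1 fast=2: a[fast]=3≠a[slow]=1 write a[2]=3, slow++,fast++
slow=2 fast=3: a[fast]=3=a[slow] dup, fast++
slow=2 fast=4: a[fast]=3=a[slow] dup, fast++
slow=2 fast=5: a[fast]=4≠a[slow]=3 write a[3]=4, slow++,fast++
slow=3 fast=6: a[fast]=4=a[slow] dup, fast++
slow=3 fast=7: a[fast]=4=a[slow] dup, fast++
slow=3 fast=8: a[fast]=4=a[slow] dup, fast++
slow=3 fast=9: a[fast]=5≠a[slow]=4 write a[4]=5, slow++,fast++
slow=4 fast=10: a[fast]=6≠a[slow]=5 write a[5]=6, slow++,fast++
slow=5 fast=11: a[fast]=7≠a[slow]=6 write a[6]=7, slow++,fast++
slow=6 fast=12: a[fast]=8≠a[slow]=7 write a[7]=8, slow++,fast++
slow=7 fast=13: a[fast]=8=a[slow] dup, fast++
slow=7 fast=14: a[fast]=9≠a[slow]=8 write a[8]=9, slow++,fast++
slow=8 fast=15: a[fast]=9=a[slow] dup, fast++
slow=8 fast=16: a[fast]=10≠a[slow]=9 write a[9]=10, slow++,fast++
slow=9 fast=17: a[fast]=11≠a[slow]=10 write a[10]=11, slow++,fast++
slow=10 fast=18: a[fast]=11=a[slow] dup, fast++
slow=10 fast=19: a[fast]=12≠a[slow]=11 write a[11]=12, slow++,fast++
slow=11 fast=20: a[fast]=14≠a[slow]=12 write a[12]=14, slow++,fast++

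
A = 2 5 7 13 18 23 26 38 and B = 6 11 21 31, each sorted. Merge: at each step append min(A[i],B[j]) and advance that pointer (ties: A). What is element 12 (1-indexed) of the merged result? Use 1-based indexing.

merged[12] = 38

[i=1,j=1] A[i]=2<=B[j]=6 take 2 → i++
[i=2,j=1] A[i]=5<=B[j]=6 take 5 → i++
[i=3,j=1] A[i]=7>B[j]=6 take 6 → j++
[i=3,j=2] A[i]=7<=B[j]=11 take 7 → i++
[i=4,j=2] A[i]=13>B[j]=11 take 11 → j++
[i=4,j=3] A[i]=13<=B[j]=21 take 13 → i++
[i=5,j=3] A[i]=18<=B[j]=21 take 18 → i++
[i=6,j=3] A[i]=23>B[j]=21 take 21 → j++
[i=6,j=4] A[i]=23<=B[j]=31 take 23 → i++
[i=7,j=4] A[i]=26<=B[j]=31 take 26 → i++
[i=8,j=4] A[i]=38>B[j]=31 take 31 → j++
[i=8,j=5] B done, take A[i]=38 → i++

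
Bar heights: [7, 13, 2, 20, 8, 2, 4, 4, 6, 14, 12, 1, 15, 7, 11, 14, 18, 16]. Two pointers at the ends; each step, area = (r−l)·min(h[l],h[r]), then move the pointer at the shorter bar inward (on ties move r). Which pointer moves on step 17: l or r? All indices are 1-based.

r

l=1 r=18: min(7,16)*17=119 best=119 *, l++
l=2 r=18: min(13,16)*16=208 best=208 *, l++
l=3 r=18: min(2,16)*15=30 best=208, l++
l=4 r=18: min(20,16)*14=224 best=224 *, r--
l=4 r=17: min(20,18)*13=234 best=234 *, r--
l=4 r=16: min(20,14)*12=168 best=234, r--
l=4 r=15: min(20,11)*11=121 best=234, r--
l=4 r=14: min(20,7)*10=70 best=234, r--
l=4 r=13: min(20,15)*9=135 best=234, r--
l=4 r=12: min(20,1)*8=8 best=234, r--
l=4 r=11: min(20,12)*7=84 best=234, r--
l=4 r=10: min(20,14)*6=84 best=234, r--
l=4 r=9: min(20,6)*5=30 best=234, r--
l=4 r=8: min(20,4)*4=16 best=234, r--
l=4 r=7: min(20,4)*3=12 best=234, r--
l=4 r=6: min(20,2)*2=4 best=234, r--
l=4 r=5: min(20,8)*1=8 best=234, r--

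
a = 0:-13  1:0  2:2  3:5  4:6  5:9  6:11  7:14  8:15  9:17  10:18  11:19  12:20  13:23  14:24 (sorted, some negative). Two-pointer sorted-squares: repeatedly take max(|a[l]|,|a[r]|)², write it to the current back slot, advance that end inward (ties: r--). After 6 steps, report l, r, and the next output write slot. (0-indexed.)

l=0, r=8, next write slot=8

[0,14] |-13|<=|24| out[14]=576 → r--
[0,13] |-13|<=|23| out[13]=529 → r--
[0,12] |-13|<=|20| out[12]=400 → r--
[0,11] |-13|<=|19| out[11]=361 → r--
[0,10] |-13|<=|18| out[10]=324 → r--
[0,9] |-13|<=|17| out[9]=289 → r--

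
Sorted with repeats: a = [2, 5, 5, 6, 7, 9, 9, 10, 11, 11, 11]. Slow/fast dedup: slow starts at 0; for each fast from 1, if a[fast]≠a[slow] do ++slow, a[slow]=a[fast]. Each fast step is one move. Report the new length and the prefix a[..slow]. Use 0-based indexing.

length 7; prefix = [2, 5, 6, 7, 9, 10, 11]

(s=0,f=1) a[fast]=5≠a[slow]=2 write a[1]=5 → slow++,fast++
(s=1,f=2) a[fast]=5=a[slow] dup → fast++
(s=1,f=3) a[fast]=6≠a[slow]=5 write a[2]=6 → slow++,fast++
(s=2,f=4) a[fast]=7≠a[slow]=6 write a[3]=7 → slow++,fast++
(s=3,f=5) a[fast]=9≠a[slow]=7 write a[4]=9 → slow++,fast++
(s=4,f=6) a[fast]=9=a[slow] dup → fast++
(s=4,f=7) a[fast]=10≠a[slow]=9 write a[5]=10 → slow++,fast++
(s=5,f=8) a[fast]=11≠a[slow]=10 write a[6]=11 → slow++,fast++
(s=6,f=9) a[fast]=11=a[slow] dup → fast++
(s=6,f=10) a[fast]=11=a[slow] dup → fast++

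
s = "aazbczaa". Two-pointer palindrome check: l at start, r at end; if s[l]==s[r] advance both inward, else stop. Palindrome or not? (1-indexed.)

[1,8] 'a'=='a' → l++,r--
[2,7] 'a'=='a' → l++,r--
[3,6] 'z'=='z' → l++,r--
[4,5] 'b'!='c' → stop

not a palindrome (mismatch at 4,5)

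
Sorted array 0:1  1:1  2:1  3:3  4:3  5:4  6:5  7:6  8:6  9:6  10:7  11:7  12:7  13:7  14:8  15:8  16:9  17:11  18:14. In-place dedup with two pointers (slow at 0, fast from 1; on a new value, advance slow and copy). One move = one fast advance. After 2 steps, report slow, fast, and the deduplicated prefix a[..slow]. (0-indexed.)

(s=0,f=1) a[fast]=1=a[slow] dup → fast++
(s=0,f=2) a[fast]=1=a[slow] dup → fast++

slow=0, fast=3, prefix=[1]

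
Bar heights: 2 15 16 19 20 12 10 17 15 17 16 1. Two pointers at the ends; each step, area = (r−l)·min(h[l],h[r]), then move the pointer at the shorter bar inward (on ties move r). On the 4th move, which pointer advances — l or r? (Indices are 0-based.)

l=0 r=11: min(2,1)*11=11 best=11 *, r--
l=0 r=10: min(2,16)*10=20 best=20 *, l++
l=1 r=10: min(15,16)*9=135 best=135 *, l++
l=2 r=10: min(16,16)*8=128 best=135, r--

r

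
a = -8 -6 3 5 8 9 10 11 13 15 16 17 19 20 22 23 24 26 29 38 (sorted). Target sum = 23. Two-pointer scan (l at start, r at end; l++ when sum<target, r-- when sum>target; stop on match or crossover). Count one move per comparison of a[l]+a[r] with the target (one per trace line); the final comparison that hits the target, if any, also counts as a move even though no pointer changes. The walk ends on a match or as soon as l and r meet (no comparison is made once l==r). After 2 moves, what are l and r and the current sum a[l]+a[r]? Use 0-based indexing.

[0,19] -8+38=30 >23 → r--
[0,18] -8+29=21 <23 → l++

l=1, r=18, sum=23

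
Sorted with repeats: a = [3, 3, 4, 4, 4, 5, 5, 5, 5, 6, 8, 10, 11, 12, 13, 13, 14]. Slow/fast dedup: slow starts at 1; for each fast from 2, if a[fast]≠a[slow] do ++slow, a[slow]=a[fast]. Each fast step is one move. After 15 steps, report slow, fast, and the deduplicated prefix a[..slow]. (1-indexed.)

(s=1,f=2) a[fast]=3=a[slow] dup → fast++
(s=1,f=3) a[fast]=4≠a[slow]=3 write a[2]=4 → slow++,fast++
(s=2,f=4) a[fast]=4=a[slow] dup → fast++
(s=2,f=5) a[fast]=4=a[slow] dup → fast++
(s=2,f=6) a[fast]=5≠a[slow]=4 write a[3]=5 → slow++,fast++
(s=3,f=7) a[fast]=5=a[slow] dup → fast++
(s=3,f=8) a[fast]=5=a[slow] dup → fast++
(s=3,f=9) a[fast]=5=a[slow] dup → fast++
(s=3,f=10) a[fast]=6≠a[slow]=5 write a[4]=6 → slow++,fast++
(s=4,f=11) a[fast]=8≠a[slow]=6 write a[5]=8 → slow++,fast++
(s=5,f=12) a[fast]=10≠a[slow]=8 write a[6]=10 → slow++,fast++
(s=6,f=13) a[fast]=11≠a[slow]=10 write a[7]=11 → slow++,fast++
(s=7,f=14) a[fast]=12≠a[slow]=11 write a[8]=12 → slow++,fast++
(s=8,f=15) a[fast]=13≠a[slow]=12 write a[9]=13 → slow++,fast++
(s=9,f=16) a[fast]=13=a[slow] dup → fast++

slow=9, fast=17, prefix=[3, 4, 5, 6, 8, 10, 11, 12, 13]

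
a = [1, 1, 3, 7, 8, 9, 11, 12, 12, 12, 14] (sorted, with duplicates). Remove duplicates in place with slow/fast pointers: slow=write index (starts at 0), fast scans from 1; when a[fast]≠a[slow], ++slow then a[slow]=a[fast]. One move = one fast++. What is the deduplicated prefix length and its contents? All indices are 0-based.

slow=0 fast=1: a[fast]=1=a[slow] dup, fast++
slow=0 fast=2: a[fast]=3≠a[slow]=1 write a[1]=3, slow++,fast++
slow=1 fast=3: a[fast]=7≠a[slow]=3 write a[2]=7, slow++,fast++
slow=2 fast=4: a[fast]=8≠a[slow]=7 write a[3]=8, slow++,fast++
slow=3 fast=5: a[fast]=9≠a[slow]=8 write a[4]=9, slow++,fast++
slow=4 fast=6: a[fast]=11≠a[slow]=9 write a[5]=11, slow++,fast++
slow=5 fast=7: a[fast]=12≠a[slow]=11 write a[6]=12, slow++,fast++
slow=6 fast=8: a[fast]=12=a[slow] dup, fast++
slow=6 fast=9: a[fast]=12=a[slow] dup, fast++
slow=6 fast=10: a[fast]=14≠a[slow]=12 write a[7]=14, slow++,fast++

length 8; prefix = [1, 3, 7, 8, 9, 11, 12, 14]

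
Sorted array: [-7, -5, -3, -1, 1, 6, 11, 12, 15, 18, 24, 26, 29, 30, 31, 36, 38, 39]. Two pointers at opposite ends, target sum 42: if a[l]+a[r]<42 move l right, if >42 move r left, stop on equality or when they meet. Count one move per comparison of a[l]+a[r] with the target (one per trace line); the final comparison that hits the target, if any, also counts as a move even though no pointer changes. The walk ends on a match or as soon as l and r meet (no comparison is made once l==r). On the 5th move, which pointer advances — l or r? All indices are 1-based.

l=1 r=18: -7+39=32 <42, l++
l=2 r=18: -5+39=34 <42, l++
l=3 r=18: -3+39=36 <42, l++
l=4 r=18: -1+39=38 <42, l++
l=5 r=18: 1+39=40 <42, l++

l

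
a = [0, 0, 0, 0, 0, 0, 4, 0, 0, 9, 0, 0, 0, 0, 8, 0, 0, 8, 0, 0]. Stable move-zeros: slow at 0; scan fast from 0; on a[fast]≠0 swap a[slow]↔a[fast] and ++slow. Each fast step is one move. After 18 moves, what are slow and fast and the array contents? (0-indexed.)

slow=4, fast=18, a=[4, 9, 8, 8, 0, 0, 0, 0, 0, 0, 0, 0, 0, 0, 0, 0, 0, 0, 0, 0]

slow=0 fast=0: a[fast]=0, fast++
slow=0 fast=1: a[fast]=0, fast++
slow=0 fast=2: a[fast]=0, fast++
slow=0 fast=3: a[fast]=0, fast++
slow=0 fast=4: a[fast]=0, fast++
slow=0 fast=5: a[fast]=0, fast++
slow=0 fast=6: a[fast]=4≠0 swap→a[0]=4, slow++,fast++
slow=1 fast=7: a[fast]=0, fast++
slow=1 fast=8: a[fast]=0, fast++
slow=1 fast=9: a[fast]=9≠0 swap→a[1]=9, slow++,fast++
slow=2 fast=10: a[fast]=0, fast++
slow=2 fast=11: a[fast]=0, fast++
slow=2 fast=12: a[fast]=0, fast++
slow=2 fast=13: a[fast]=0, fast++
slow=2 fast=14: a[fast]=8≠0 swap→a[2]=8, slow++,fast++
slow=3 fast=15: a[fast]=0, fast++
slow=3 fast=16: a[fast]=0, fast++
slow=3 fast=17: a[fast]=8≠0 swap→a[3]=8, slow++,fast++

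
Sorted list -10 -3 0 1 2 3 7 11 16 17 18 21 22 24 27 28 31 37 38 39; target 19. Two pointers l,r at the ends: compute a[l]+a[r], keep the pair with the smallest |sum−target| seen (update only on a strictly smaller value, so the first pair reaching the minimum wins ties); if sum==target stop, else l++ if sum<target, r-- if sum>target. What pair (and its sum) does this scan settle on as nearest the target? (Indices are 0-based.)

[0,19] -10+39=29 d=10 * → r--
[0,18] -10+38=28 d=9 * → r--
[0,17] -10+37=27 d=8 * → r--
[0,16] -10+31=21 d=2 * → r--
[0,15] -10+28=18 d=1 * → l++
[1,15] -3+28=25 d=6 → r--
[1,14] -3+27=24 d=5 → r--
[1,13] -3+24=21 d=2 → r--
[1,12] -3+22=19 d=0 * → stop

pair (-3, 22) with sum 19 (|Δ|=0)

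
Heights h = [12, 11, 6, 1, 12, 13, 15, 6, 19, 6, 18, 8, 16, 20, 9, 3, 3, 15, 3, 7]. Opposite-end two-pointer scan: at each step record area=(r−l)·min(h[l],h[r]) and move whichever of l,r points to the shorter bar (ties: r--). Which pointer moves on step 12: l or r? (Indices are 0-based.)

r

l=0 r=19: min(12,7)*19=133 best=133 *, r--
l=0 r=18: min(12,3)*18=54 best=133, r--
l=0 r=17: min(12,15)*17=204 best=204 *, l++
l=1 r=17: min(11,15)*16=176 best=204, l++
l=2 r=17: min(6,15)*15=90 best=204, l++
l=3 r=17: min(1,15)*14=14 best=204, l++
l=4 r=17: min(12,15)*13=156 best=204, l++
l=5 r=17: min(13,15)*12=156 best=204, l++
l=6 r=17: min(15,15)*11=165 best=204, r--
l=6 r=16: min(15,3)*10=30 best=204, r--
l=6 r=15: min(15,3)*9=27 best=204, r--
l=6 r=14: min(15,9)*8=72 best=204, r--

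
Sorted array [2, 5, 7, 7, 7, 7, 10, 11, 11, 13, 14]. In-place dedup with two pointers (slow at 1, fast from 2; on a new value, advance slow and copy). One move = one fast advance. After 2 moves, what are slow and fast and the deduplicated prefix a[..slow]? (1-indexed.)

slow=3, fast=4, prefix=[2, 5, 7]

slow=1 fast=2: a[fast]=5≠a[slow]=2 write a[2]=5, slow++,fast++
slow=2 fast=3: a[fast]=7≠a[slow]=5 write a[3]=7, slow++,fast++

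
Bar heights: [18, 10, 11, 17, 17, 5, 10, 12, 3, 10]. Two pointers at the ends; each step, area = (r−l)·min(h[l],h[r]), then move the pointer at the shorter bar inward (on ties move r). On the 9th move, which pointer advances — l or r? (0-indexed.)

r

l=0 r=9: min(18,10)*9=90 best=90 *, r--
l=0 r=8: min(18,3)*8=24 best=90, r--
l=0 r=7: min(18,12)*7=84 best=90, r--
l=0 r=6: min(18,10)*6=60 best=90, r--
l=0 r=5: min(18,5)*5=25 best=90, r--
l=0 r=4: min(18,17)*4=68 best=90, r--
l=0 r=3: min(18,17)*3=51 best=90, r--
l=0 r=2: min(18,11)*2=22 best=90, r--
l=0 r=1: min(18,10)*1=10 best=90, r--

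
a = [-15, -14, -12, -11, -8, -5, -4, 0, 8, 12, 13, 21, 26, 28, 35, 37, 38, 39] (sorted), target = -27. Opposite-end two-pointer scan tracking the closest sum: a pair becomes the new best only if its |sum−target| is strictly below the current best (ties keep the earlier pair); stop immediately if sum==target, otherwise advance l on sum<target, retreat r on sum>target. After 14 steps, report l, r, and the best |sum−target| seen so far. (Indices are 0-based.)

l=0, r=3, best |Δ|=4

l=0 r=17: -15+39=24 d=51 *, r--
l=0 r=16: -15+38=23 d=50 *, r--
l=0 r=15: -15+37=22 d=49 *, r--
l=0 r=14: -15+35=20 d=47 *, r--
l=0 r=13: -15+28=13 d=40 *, r--
l=0 r=12: -15+26=11 d=38 *, r--
l=0 r=11: -15+21=6 d=33 *, r--
l=0 r=10: -15+13=-2 d=25 *, r--
l=0 r=9: -15+12=-3 d=24 *, r--
l=0 r=8: -15+8=-7 d=20 *, r--
l=0 r=7: -15+0=-15 d=12 *, r--
l=0 r=6: -15+-4=-19 d=8 *, r--
l=0 r=5: -15+-5=-20 d=7 *, r--
l=0 r=4: -15+-8=-23 d=4 *, r--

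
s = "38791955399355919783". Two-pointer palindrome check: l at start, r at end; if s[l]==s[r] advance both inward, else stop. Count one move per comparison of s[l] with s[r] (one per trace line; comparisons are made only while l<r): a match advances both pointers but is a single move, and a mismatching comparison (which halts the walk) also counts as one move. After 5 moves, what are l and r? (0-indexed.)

l=5, r=14

[0,19] '3'=='3' → l++,r--
[1,18] '8'=='8' → l++,r--
[2,17] '7'=='7' → l++,r--
[3,16] '9'=='9' → l++,r--
[4,15] '1'=='1' → l++,r--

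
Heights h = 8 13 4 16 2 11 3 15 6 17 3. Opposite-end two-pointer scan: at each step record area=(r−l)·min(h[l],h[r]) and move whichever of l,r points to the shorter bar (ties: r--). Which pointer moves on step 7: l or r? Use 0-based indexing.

l=0 r=10: min(8,3)*10=30 best=30 *, r--
l=0 r=9: min(8,17)*9=72 best=72 *, l++
l=1 r=9: min(13,17)*8=104 best=104 *, l++
l=2 r=9: min(4,17)*7=28 best=104, l++
l=3 r=9: min(16,17)*6=96 best=104, l++
l=4 r=9: min(2,17)*5=10 best=104, l++
l=5 r=9: min(11,17)*4=44 best=104, l++

l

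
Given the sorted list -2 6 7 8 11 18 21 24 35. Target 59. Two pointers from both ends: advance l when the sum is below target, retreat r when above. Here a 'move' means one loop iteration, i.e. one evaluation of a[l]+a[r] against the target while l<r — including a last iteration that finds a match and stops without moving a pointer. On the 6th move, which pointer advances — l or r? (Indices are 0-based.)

l=0 r=8: -2+35=33 <59, l++
l=1 r=8: 6+35=41 <59, l++
l=2 r=8: 7+35=42 <59, l++
l=3 r=8: 8+35=43 <59, l++
l=4 r=8: 11+35=46 <59, l++
l=5 r=8: 18+35=53 <59, l++

l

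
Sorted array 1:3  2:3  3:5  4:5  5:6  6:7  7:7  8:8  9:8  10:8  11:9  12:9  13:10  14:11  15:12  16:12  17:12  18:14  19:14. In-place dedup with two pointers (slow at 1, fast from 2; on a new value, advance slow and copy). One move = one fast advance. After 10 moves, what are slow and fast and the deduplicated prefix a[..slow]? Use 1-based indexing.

(s=1,f=2) a[fast]=3=a[slow] dup → fast++
(s=1,f=3) a[fast]=5≠a[slow]=3 write a[2]=5 → slow++,fast++
(s=2,f=4) a[fast]=5=a[slow] dup → fast++
(s=2,f=5) a[fast]=6≠a[slow]=5 write a[3]=6 → slow++,fast++
(s=3,f=6) a[fast]=7≠a[slow]=6 write a[4]=7 → slow++,fast++
(s=4,f=7) a[fast]=7=a[slow] dup → fast++
(s=4,f=8) a[fast]=8≠a[slow]=7 write a[5]=8 → slow++,fast++
(s=5,f=9) a[fast]=8=a[slow] dup → fast++
(s=5,f=10) a[fast]=8=a[slow] dup → fast++
(s=5,f=11) a[fast]=9≠a[slow]=8 write a[6]=9 → slow++,fast++

slow=6, fast=12, prefix=[3, 5, 6, 7, 8, 9]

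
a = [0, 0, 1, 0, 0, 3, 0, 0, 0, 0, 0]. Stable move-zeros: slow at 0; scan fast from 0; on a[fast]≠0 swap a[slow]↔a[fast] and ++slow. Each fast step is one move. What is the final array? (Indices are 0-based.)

slow=0 fast=0: a[fast]=0, fast++
slow=0 fast=1: a[fast]=0, fast++
slow=0 fast=2: a[fast]=1≠0 swap→a[0]=1, slow++,fast++
slow=1 fast=3: a[fast]=0, fast++
slow=1 fast=4: a[fast]=0, fast++
slow=1 fast=5: a[fast]=3≠0 swap→a[1]=3, slow++,fast++
slow=2 fast=6: a[fast]=0, fast++
slow=2 fast=7: a[fast]=0, fast++
slow=2 fast=8: a[fast]=0, fast++
slow=2 fast=9: a[fast]=0, fast++
slow=2 fast=10: a[fast]=0, fast++

[1, 3, 0, 0, 0, 0, 0, 0, 0, 0, 0]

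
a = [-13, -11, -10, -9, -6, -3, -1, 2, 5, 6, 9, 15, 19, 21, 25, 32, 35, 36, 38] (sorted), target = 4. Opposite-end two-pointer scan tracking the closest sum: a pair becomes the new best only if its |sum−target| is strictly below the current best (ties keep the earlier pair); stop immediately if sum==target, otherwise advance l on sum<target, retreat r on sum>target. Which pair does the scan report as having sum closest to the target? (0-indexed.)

pair (-11, 15) with sum 4 (|Δ|=0)

l=0 r=18: -13+38=25 d=21 *, r--
l=0 r=17: -13+36=23 d=19 *, r--
l=0 r=16: -13+35=22 d=18 *, r--
l=0 r=15: -13+32=19 d=15 *, r--
l=0 r=14: -13+25=12 d=8 *, r--
l=0 r=13: -13+21=8 d=4 *, r--
l=0 r=12: -13+19=6 d=2 *, r--
l=0 r=11: -13+15=2 d=2, l++
l=1 r=11: -11+15=4 d=0 *, stop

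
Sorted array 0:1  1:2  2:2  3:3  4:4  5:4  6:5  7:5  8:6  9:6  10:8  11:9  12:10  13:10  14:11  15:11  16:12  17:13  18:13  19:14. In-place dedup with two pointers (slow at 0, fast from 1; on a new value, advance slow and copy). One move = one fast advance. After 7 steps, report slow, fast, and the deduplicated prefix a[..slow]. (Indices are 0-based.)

slow=0 fast=1: a[fast]=2≠a[slow]=1 write a[1]=2, slow++,fast++
slow=1 fast=2: a[fast]=2=a[slow] dup, fast++
slow=1 fast=3: a[fast]=3≠a[slow]=2 write a[2]=3, slow++,fast++
slow=2 fast=4: a[fast]=4≠a[slow]=3 write a[3]=4, slow++,fast++
slow=3 fast=5: a[fast]=4=a[slow] dup, fast++
slow=3 fast=6: a[fast]=5≠a[slow]=4 write a[4]=5, slow++,fast++
slow=4 fast=7: a[fast]=5=a[slow] dup, fast++

slow=4, fast=8, prefix=[1, 2, 3, 4, 5]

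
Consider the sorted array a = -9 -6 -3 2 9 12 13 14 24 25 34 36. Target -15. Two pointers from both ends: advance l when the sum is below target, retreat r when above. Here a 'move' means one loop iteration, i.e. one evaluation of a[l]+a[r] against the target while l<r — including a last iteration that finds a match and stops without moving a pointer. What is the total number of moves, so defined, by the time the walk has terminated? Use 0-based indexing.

11 moves

[0,11] -9+36=27 >-15 → r--
[0,10] -9+34=25 >-15 → r--
[0,9] -9+25=16 >-15 → r--
[0,8] -9+24=15 >-15 → r--
[0,7] -9+14=5 >-15 → r--
[0,6] -9+13=4 >-15 → r--
[0,5] -9+12=3 >-15 → r--
[0,4] -9+9=0 >-15 → r--
[0,3] -9+2=-7 >-15 → r--
[0,2] -9+-3=-12 >-15 → r--
[0,1] -9+-6=-15 → found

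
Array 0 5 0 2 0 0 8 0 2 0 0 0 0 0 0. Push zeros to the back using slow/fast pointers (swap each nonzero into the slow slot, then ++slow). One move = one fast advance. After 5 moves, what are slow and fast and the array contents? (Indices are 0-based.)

slow=2, fast=5, a=[5, 2, 0, 0, 0, 0, 8, 0, 2, 0, 0, 0, 0, 0, 0]

slow=0 fast=0: a[fast]=0, fast++
slow=0 fast=1: a[fast]=5≠0 swap→a[0]=5, slow++,fast++
slow=1 fast=2: a[fast]=0, fast++
slow=1 fast=3: a[fast]=2≠0 swap→a[1]=2, slow++,fast++
slow=2 fast=4: a[fast]=0, fast++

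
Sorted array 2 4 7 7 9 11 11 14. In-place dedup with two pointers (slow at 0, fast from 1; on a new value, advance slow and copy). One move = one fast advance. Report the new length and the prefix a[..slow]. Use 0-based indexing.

slow=0 fast=1: a[fast]=4≠a[slow]=2 write a[1]=4, slow++,fast++
slow=1 fast=2: a[fast]=7≠a[slow]=4 write a[2]=7, slow++,fast++
slow=2 fast=3: a[fast]=7=a[slow] dup, fast++
slow=2 fast=4: a[fast]=9≠a[slow]=7 write a[3]=9, slow++,fast++
slow=3 fast=5: a[fast]=11≠a[slow]=9 write a[4]=11, slow++,fast++
slow=4 fast=6: a[fast]=11=a[slow] dup, fast++
slow=4 fast=7: a[fast]=14≠a[slow]=11 write a[5]=14, slow++,fast++

length 6; prefix = [2, 4, 7, 9, 11, 14]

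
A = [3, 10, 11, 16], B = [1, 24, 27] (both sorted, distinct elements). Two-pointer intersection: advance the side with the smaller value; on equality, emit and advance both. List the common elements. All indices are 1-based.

intersection = []

i=1 j=1: 3>1, j++
i=1 j=2: 3<24, i++
i=2 j=2: 10<24, i++
i=3 j=2: 11<24, i++
i=4 j=2: 16<24, i++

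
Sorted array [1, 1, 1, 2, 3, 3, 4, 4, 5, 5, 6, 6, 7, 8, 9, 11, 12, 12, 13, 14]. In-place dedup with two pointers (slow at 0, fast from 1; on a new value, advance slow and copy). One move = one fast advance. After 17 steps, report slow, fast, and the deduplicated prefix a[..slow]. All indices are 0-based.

slow=0 fast=1: a[fast]=1=a[slow] dup, fast++
slow=0 fast=2: a[fast]=1=a[slow] dup, fast++
slow=0 fast=3: a[fast]=2≠a[slow]=1 write a[1]=2, slow++,fast++
slow=1 fast=4: a[fast]=3≠a[slow]=2 write a[2]=3, slow++,fast++
slow=2 fast=5: a[fast]=3=a[slow] dup, fast++
slow=2 fast=6: a[fast]=4≠a[slow]=3 write a[3]=4, slow++,fast++
slow=3 fast=7: a[fast]=4=a[slow] dup, fast++
slow=3 fast=8: a[fast]=5≠a[slow]=4 write a[4]=5, slow++,fast++
slow=4 fast=9: a[fast]=5=a[slow] dup, fast++
slow=4 fast=10: a[fast]=6≠a[slow]=5 write a[5]=6, slow++,fast++
slow=5 fast=11: a[fast]=6=a[slow] dup, fast++
slow=5 fast=12: a[fast]=7≠a[slow]=6 write a[6]=7, slow++,fast++
slow=6 fast=13: a[fast]=8≠a[slow]=7 write a[7]=8, slow++,fast++
slow=7 fast=14: a[fast]=9≠a[slow]=8 write a[8]=9, slow++,fast++
slow=8 fast=15: a[fast]=11≠a[slow]=9 write a[9]=11, slow++,fast++
slow=9 fast=16: a[fast]=12≠a[slow]=11 write a[10]=12, slow++,fast++
slow=10 fast=17: a[fast]=12=a[slow] dup, fast++

slow=10, fast=18, prefix=[1, 2, 3, 4, 5, 6, 7, 8, 9, 11, 12]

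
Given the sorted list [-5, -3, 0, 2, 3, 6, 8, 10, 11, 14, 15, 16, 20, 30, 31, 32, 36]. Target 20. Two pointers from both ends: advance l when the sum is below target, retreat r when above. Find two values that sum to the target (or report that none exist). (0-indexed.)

(0, 20)

[0,16] -5+36=31 >20 → r--
[0,15] -5+32=27 >20 → r--
[0,14] -5+31=26 >20 → r--
[0,13] -5+30=25 >20 → r--
[0,12] -5+20=15 <20 → l++
[1,12] -3+20=17 <20 → l++
[2,12] 0+20=20 → found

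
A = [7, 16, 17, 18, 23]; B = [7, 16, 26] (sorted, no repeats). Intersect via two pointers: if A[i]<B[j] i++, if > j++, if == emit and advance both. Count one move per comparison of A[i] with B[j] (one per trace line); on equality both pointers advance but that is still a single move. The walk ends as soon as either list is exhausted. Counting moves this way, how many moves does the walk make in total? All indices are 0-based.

i=0 j=0: 7==7 emit, i++,j++
i=1 j=1: 16==16 emit, i++,j++
i=2 j=2: 17<26, i++
i=3 j=2: 18<26, i++
i=4 j=2: 23<26, i++

5 moves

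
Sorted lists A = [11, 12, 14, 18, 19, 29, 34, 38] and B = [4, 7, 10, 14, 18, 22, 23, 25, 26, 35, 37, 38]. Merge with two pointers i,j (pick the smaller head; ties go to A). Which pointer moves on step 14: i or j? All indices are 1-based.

i=1 j=1: A[i]=11>B[j]=4 take 4, j++
i=1 j=2: A[i]=11>B[j]=7 take 7, j++
i=1 j=3: A[i]=11>B[j]=10 take 10, j++
i=1 j=4: A[i]=11<=B[j]=14 take 11, i++
i=2 j=4: A[i]=12<=B[j]=14 take 12, i++
i=3 j=4: A[i]=14<=B[j]=14 take 14, i++
i=4 j=4: A[i]=18>B[j]=14 take 14, j++
i=4 j=5: A[i]=18<=B[j]=18 take 18, i++
i=5 j=5: A[i]=19>B[j]=18 take 18, j++
i=5 j=6: A[i]=19<=B[j]=22 take 19, i++
i=6 j=6: A[i]=29>B[j]=22 take 22, j++
i=6 j=7: A[i]=29>B[j]=23 take 23, j++
i=6 j=8: A[i]=29>B[j]=25 take 25, j++
i=6 j=9: A[i]=29>B[j]=26 take 26, j++

j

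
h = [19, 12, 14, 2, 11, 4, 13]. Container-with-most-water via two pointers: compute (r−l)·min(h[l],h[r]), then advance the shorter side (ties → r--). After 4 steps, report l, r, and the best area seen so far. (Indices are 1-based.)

l=1, r=3, best area=78

[1,7] min(19,13)*6=78 best=78 * → r--
[1,6] min(19,4)*5=20 best=78 → r--
[1,5] min(19,11)*4=44 best=78 → r--
[1,4] min(19,2)*3=6 best=78 → r--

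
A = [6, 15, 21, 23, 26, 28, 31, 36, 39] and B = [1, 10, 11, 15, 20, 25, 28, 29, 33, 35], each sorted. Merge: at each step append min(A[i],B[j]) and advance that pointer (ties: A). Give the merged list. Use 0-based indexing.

[1, 6, 10, 11, 15, 15, 20, 21, 23, 25, 26, 28, 28, 29, 31, 33, 35, 36, 39]

i=0 j=0: A[i]=6>B[j]=1 take 1, j++
i=0 j=1: A[i]=6<=B[j]=10 take 6, i++
i=1 j=1: A[i]=15>B[j]=10 take 10, j++
i=1 j=2: A[i]=15>B[j]=11 take 11, j++
i=1 j=3: A[i]=15<=B[j]=15 take 15, i++
i=2 j=3: A[i]=21>B[j]=15 take 15, j++
i=2 j=4: A[i]=21>B[j]=20 take 20, j++
i=2 j=5: A[i]=21<=B[j]=25 take 21, i++
i=3 j=5: A[i]=23<=B[j]=25 take 23, i++
i=4 j=5: A[i]=26>B[j]=25 take 25, j++
i=4 j=6: A[i]=26<=B[j]=28 take 26, i++
i=5 j=6: A[i]=28<=B[j]=28 take 28, i++
i=6 j=6: A[i]=31>B[j]=28 take 28, j++
i=6 j=7: A[i]=31>B[j]=29 take 29, j++
i=6 j=8: A[i]=31<=B[j]=33 take 31, i++
i=7 j=8: A[i]=36>B[j]=33 take 33, j++
i=7 j=9: A[i]=36>B[j]=35 take 35, j++
i=7 j=10: B done, take A[i]=36, i++
i=8 j=10: B done, take A[i]=39, i++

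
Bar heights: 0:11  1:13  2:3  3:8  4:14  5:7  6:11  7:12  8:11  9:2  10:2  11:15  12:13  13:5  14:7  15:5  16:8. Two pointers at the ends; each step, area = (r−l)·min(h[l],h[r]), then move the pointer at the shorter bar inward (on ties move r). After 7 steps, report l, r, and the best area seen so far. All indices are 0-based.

l=2, r=11, best area=143

l=0 r=16: min(11,8)*16=128 best=128 *, r--
l=0 r=15: min(11,5)*15=75 best=128, r--
l=0 r=14: min(11,7)*14=98 best=128, r--
l=0 r=13: min(11,5)*13=65 best=128, r--
l=0 r=12: min(11,13)*12=132 best=132 *, l++
l=1 r=12: min(13,13)*11=143 best=143 *, r--
l=1 r=11: min(13,15)*10=130 best=143, l++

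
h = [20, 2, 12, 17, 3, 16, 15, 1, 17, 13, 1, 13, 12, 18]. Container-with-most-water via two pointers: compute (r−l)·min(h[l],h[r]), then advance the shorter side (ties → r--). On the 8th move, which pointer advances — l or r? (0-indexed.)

r

l=0 r=13: min(20,18)*13=234 best=234 *, r--
l=0 r=12: min(20,12)*12=144 best=234, r--
l=0 r=11: min(20,13)*11=143 best=234, r--
l=0 r=10: min(20,1)*10=10 best=234, r--
l=0 r=9: min(20,13)*9=117 best=234, r--
l=0 r=8: min(20,17)*8=136 best=234, r--
l=0 r=7: min(20,1)*7=7 best=234, r--
l=0 r=6: min(20,15)*6=90 best=234, r--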